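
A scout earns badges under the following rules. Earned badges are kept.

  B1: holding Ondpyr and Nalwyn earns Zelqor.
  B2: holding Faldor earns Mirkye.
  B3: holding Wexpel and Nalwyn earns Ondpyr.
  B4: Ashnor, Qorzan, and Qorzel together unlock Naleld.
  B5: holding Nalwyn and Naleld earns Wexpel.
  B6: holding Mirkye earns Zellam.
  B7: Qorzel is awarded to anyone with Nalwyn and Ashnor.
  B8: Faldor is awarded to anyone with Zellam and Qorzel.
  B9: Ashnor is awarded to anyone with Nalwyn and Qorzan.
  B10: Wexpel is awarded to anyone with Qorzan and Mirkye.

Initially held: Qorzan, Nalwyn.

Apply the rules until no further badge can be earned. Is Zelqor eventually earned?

With Nalwyn and Qorzan, Ashnor is earned (B9).
With Nalwyn and Ashnor, Qorzel is earned (B7).
With Ashnor, Qorzan, and Qorzel, Naleld is earned (B4).
With Nalwyn and Naleld, Wexpel is earned (B5).
With Wexpel and Nalwyn, Ondpyr is earned (B3).
With Ondpyr and Nalwyn, Zelqor is earned (B1).

Yes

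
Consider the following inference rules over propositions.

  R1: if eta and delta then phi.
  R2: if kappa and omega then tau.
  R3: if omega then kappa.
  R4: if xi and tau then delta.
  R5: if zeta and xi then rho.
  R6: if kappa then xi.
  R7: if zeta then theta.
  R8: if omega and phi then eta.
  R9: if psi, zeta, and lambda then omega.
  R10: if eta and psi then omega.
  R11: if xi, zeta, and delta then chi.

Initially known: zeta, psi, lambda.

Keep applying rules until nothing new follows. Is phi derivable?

No

phi would need eta and delta (R1), but eta is never established.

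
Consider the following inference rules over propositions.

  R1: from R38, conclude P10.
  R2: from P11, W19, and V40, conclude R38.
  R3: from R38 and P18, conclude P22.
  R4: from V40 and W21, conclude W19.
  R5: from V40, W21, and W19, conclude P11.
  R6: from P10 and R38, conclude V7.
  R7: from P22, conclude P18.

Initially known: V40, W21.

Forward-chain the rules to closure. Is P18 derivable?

P18 would need P22 (R7), but P22 is never established.

No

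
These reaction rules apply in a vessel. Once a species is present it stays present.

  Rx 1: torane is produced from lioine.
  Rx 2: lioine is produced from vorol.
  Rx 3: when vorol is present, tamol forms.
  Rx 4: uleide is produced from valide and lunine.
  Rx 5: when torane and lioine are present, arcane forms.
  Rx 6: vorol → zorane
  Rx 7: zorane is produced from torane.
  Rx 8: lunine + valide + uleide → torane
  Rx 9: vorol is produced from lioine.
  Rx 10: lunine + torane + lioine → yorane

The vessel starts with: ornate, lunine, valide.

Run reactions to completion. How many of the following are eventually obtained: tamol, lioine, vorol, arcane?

0

tamol would need vorol (Rx 3), but vorol never forms.
lioine would need vorol (Rx 2), but vorol never forms.
vorol would need lioine (Rx 9), but lioine never forms.
arcane would need torane and lioine (Rx 5), but lioine never forms.
None of the 4 are reached.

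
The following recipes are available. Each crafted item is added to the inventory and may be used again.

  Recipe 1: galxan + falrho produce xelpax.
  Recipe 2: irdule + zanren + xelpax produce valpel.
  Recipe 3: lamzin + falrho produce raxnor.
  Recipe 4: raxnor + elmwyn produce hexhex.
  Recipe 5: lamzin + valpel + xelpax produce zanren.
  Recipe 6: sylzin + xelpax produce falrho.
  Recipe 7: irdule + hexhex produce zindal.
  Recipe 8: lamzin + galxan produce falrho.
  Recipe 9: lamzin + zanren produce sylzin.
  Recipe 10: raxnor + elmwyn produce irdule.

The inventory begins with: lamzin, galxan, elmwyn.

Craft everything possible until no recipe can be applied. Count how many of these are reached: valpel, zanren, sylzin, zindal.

1

Using Recipe 8, lamzin and galxan make falrho.
lamzin + falrho → raxnor (Recipe 3).
raxnor + elmwyn → irdule (Recipe 10).
Using Recipe 4, raxnor and elmwyn make hexhex.
irdule + hexhex → zindal (Recipe 7).
valpel would need irdule, zanren, and xelpax (Recipe 2), but zanren is never obtained.
zanren would need lamzin, valpel, and xelpax (Recipe 5), but valpel is never obtained.
sylzin would need lamzin and zanren (Recipe 9), but zanren is never obtained.
zindal: reached.
Reached: zindal — 1 of the 4.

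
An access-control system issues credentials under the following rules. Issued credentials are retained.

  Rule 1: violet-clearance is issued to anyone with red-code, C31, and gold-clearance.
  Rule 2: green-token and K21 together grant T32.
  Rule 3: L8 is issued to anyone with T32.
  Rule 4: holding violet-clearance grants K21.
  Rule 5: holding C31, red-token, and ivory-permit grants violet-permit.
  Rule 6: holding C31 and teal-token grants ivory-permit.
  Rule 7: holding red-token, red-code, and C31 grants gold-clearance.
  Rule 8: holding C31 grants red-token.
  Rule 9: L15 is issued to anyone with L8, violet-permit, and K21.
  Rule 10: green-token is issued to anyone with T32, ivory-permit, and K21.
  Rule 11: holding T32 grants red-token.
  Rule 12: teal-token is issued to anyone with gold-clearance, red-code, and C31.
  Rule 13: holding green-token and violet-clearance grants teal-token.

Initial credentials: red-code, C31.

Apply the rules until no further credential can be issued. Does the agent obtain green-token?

green-token would need T32, ivory-permit, and K21 (Rule 10), but T32 is never granted.

No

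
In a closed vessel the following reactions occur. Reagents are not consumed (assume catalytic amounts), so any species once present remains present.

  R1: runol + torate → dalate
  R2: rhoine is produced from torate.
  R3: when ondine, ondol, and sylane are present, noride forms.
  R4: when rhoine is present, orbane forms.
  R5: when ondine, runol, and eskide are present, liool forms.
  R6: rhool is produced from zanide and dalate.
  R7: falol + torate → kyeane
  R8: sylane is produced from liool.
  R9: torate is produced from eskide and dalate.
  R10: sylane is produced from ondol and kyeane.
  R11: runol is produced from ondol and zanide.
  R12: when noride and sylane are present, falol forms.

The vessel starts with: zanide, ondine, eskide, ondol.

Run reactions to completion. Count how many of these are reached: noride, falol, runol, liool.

ondol and zanide present → runol forms (R11).
ondine, runol, and eskide present → liool forms (R5).
liool present → sylane forms (R8).
ondine, ondol, and sylane present → noride forms (R3).
noride and sylane present → falol forms (R12).
noride: reached.
falol: reached.
runol: reached.
liool: reached.
All 4 are reached.

4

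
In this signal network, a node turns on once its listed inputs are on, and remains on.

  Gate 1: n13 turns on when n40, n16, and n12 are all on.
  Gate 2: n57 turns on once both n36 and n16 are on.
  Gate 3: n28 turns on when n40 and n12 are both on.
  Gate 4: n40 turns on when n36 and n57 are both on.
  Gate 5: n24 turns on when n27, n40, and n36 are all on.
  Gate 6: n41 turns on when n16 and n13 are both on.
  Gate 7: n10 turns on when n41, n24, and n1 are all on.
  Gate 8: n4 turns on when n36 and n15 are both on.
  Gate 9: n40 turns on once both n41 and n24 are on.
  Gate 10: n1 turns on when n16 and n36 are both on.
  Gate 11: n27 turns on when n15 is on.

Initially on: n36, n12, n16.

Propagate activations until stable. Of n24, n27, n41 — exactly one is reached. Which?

n36 and n16 are on, so n57 turns on (Gate 2).
n36 and n57 are on, so n40 turns on (Gate 4).
Gate 1: n40, n16, and n12 on → n13 on.
Gate 6: n16 and n13 on → n41 on.
n27 would need n15 (Gate 11), but n15 never turns on. n24 would need n27, n40, and n36 (Gate 5), but n27 never turns on.

n41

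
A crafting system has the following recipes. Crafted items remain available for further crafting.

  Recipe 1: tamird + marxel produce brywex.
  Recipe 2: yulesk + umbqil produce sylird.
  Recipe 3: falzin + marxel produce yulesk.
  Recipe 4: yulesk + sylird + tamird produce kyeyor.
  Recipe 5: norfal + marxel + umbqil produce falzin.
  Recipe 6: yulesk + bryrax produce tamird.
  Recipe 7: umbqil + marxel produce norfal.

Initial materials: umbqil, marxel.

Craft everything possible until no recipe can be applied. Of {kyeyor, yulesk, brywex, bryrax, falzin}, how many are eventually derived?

Using Recipe 7, umbqil and marxel make norfal.
norfal + marxel + umbqil → falzin (Recipe 5).
Using Recipe 3, falzin and marxel make yulesk.
kyeyor would need yulesk, sylird, and tamird (Recipe 4), but tamird is never obtained.
yulesk: reached.
brywex would need tamird and marxel (Recipe 1), but tamird is never obtained.
No rule produces bryrax, and it is not given.
falzin: reached.
Reached: yulesk and falzin — 2 of the 5.

2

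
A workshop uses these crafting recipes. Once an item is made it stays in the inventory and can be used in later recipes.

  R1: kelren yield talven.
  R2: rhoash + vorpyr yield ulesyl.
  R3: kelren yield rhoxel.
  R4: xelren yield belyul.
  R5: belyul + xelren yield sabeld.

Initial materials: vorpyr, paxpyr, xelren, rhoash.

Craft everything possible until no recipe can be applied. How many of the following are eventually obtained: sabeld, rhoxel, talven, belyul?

2

xelren → belyul (R4).
belyul + xelren → sabeld (R5).
sabeld: reached.
rhoxel would need kelren (R3), but kelren is never obtained.
talven would need kelren (R1), but kelren is never obtained.
belyul: reached.
Reached: sabeld and belyul — 2 of the 4.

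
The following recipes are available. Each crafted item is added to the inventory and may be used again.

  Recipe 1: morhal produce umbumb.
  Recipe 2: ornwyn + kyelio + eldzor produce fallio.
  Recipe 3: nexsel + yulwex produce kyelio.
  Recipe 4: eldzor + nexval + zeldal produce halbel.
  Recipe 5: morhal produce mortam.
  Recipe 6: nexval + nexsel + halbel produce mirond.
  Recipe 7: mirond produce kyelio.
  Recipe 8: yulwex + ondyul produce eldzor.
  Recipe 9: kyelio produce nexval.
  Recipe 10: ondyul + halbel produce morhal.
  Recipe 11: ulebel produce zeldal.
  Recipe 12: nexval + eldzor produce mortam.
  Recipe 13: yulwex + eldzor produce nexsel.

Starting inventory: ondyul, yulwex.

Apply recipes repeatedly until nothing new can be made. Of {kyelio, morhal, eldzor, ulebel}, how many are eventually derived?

Using Recipe 8, yulwex and ondyul make eldzor.
Using Recipe 13, yulwex and eldzor make nexsel.
Using Recipe 3, nexsel and yulwex make kyelio.
kyelio: reached.
morhal would need ondyul and halbel (Recipe 10), but halbel is never obtained.
eldzor: reached.
No rule produces ulebel, and it is not given.
Reached: kyelio and eldzor — 2 of the 4.

2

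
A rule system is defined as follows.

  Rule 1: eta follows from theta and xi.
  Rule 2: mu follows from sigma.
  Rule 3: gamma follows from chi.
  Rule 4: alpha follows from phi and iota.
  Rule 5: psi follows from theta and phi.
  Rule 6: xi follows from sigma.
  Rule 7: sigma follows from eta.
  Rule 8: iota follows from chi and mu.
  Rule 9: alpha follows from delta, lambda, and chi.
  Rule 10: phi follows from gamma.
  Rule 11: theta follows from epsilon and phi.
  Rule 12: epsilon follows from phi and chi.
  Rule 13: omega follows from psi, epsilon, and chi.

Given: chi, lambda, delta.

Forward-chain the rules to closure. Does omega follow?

chi holds, so gamma follows (Rule 3).
From gamma, Rule 10 gives phi.
From phi and chi, Rule 12 gives epsilon.
From epsilon and phi, Rule 11 gives theta.
From theta and phi, Rule 5 gives psi.
psi, epsilon, and chi hold, so omega follows (Rule 13).

Yes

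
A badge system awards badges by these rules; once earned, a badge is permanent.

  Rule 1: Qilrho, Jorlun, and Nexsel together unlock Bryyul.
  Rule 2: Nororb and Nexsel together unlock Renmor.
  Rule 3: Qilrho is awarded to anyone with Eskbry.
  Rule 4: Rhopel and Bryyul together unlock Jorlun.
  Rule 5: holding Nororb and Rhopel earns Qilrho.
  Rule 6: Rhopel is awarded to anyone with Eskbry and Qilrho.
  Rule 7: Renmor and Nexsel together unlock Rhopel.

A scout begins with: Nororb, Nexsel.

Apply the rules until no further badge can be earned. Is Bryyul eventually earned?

No

Bryyul would need Qilrho, Jorlun, and Nexsel (Rule 1), but Jorlun is never earned.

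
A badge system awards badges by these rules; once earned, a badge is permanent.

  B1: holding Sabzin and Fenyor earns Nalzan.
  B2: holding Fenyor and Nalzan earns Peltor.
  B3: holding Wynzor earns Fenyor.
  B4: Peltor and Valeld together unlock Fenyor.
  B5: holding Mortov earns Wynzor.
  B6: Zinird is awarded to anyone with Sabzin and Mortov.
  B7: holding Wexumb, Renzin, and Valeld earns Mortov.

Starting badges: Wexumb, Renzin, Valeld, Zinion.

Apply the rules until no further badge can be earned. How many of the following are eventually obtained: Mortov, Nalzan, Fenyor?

2

With Wexumb, Renzin, and Valeld, Mortov is earned (B7).
With Mortov, Wynzor is earned (B5).
With Wynzor, Fenyor is earned (B3).
Mortov: reached.
Nalzan would need Sabzin and Fenyor (B1), but Sabzin is never earned.
Fenyor: reached.
Reached: Mortov and Fenyor — 2 of the 3.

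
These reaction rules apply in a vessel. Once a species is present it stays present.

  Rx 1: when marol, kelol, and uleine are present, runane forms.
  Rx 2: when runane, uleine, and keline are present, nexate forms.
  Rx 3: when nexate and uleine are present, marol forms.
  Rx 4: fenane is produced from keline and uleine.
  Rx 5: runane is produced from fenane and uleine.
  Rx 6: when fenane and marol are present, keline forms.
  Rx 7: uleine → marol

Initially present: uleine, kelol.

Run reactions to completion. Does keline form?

No

keline would need fenane and marol (Rx 6), but fenane never forms.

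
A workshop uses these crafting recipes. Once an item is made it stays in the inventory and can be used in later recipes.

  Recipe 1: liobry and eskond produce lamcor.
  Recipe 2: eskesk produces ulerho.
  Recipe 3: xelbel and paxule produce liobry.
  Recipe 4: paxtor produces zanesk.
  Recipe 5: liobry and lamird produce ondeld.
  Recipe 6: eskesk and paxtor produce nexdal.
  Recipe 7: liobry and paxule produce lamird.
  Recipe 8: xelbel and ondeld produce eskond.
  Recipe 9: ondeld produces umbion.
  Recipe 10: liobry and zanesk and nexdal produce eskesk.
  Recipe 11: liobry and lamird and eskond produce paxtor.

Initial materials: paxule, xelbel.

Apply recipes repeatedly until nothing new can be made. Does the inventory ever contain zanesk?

xelbel and paxule → liobry (Recipe 3).
liobry and paxule → lamird (Recipe 7).
Using Recipe 5, liobry and lamird make ondeld.
xelbel and ondeld → eskond (Recipe 8).
liobry and lamird and eskond → paxtor (Recipe 11).
paxtor → zanesk (Recipe 4).

Yes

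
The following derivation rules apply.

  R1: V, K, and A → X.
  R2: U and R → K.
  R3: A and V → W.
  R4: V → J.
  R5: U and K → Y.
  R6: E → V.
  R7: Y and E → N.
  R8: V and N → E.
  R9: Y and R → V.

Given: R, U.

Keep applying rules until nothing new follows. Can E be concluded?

E would need V and N (R8), but N is never established.

No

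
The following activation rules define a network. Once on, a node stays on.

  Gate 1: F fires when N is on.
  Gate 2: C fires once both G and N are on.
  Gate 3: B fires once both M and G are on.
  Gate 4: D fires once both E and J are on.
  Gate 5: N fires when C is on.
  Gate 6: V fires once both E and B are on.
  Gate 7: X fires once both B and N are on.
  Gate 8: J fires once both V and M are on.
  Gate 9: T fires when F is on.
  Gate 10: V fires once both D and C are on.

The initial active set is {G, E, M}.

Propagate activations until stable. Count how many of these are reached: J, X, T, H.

1

Gate 3: M and G on → B on.
E and B are on, so V fires (Gate 6).
V and M are on, so J fires (Gate 8).
J: reached.
X would need B and N (Gate 7), but N never turns on.
T would need F (Gate 9), but F never turns on.
No rule produces H, and it is not given.
Reached: J — 1 of the 4.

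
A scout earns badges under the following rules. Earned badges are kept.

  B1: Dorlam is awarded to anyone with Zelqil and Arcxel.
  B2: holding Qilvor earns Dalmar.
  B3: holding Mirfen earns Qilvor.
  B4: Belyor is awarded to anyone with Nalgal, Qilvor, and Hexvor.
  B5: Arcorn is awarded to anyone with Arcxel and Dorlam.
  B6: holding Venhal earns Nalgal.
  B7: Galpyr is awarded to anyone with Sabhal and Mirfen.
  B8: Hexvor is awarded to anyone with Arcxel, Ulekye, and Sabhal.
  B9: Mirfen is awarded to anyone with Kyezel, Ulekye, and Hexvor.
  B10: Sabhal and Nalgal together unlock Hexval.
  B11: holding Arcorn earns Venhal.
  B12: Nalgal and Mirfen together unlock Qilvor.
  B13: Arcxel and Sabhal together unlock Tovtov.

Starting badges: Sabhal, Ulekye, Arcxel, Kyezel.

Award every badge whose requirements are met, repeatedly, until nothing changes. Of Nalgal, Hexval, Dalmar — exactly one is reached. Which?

Dalmar

With Arcxel, Ulekye, and Sabhal, Hexvor is earned (B8).
With Kyezel, Ulekye, and Hexvor, Mirfen is earned (B9).
With Mirfen, Qilvor is earned (B3).
With Qilvor, Dalmar is earned (B2).
Nalgal would need Venhal (B6), but Venhal is never earned. Hexval would need Sabhal and Nalgal (B10), but Nalgal is never earned.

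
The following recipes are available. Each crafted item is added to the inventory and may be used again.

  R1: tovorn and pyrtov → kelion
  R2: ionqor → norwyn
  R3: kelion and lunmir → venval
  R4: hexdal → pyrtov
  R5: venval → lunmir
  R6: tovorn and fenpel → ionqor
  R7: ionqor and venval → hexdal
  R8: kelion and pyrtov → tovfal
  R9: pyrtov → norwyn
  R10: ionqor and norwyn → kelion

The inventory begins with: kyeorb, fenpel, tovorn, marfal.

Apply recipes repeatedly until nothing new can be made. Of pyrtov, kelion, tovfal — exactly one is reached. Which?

Using R6, tovorn and fenpel make ionqor.
ionqor → norwyn (R2).
ionqor and norwyn → kelion (R10).
pyrtov would need hexdal (R4), but hexdal is never obtained. tovfal would need kelion and pyrtov (R8), but pyrtov is never obtained.

kelion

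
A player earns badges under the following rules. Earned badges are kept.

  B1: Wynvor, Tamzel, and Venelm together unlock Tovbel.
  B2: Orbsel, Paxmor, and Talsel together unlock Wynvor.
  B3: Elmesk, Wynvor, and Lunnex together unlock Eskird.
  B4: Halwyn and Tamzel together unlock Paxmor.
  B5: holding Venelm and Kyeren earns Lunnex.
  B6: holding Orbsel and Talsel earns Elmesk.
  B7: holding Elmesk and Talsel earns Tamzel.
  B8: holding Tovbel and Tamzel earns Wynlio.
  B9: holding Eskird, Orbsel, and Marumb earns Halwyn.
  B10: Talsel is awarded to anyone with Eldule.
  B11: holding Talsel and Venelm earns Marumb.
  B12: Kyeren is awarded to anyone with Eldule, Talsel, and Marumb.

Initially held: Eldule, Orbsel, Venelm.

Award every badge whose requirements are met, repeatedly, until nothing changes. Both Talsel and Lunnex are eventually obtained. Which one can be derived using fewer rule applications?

Talsel

Talsel: With Eldule, Talsel is earned (B10). [1 rule application]
Lunnex: With Eldule, Talsel is earned (B10). With Talsel and Venelm, Marumb is earned (B11). With Eldule, Talsel, and Marumb, Kyeren is earned (B12). With Venelm and Kyeren, Lunnex is earned (B5). [4 rule applications]
Talsel needs fewer.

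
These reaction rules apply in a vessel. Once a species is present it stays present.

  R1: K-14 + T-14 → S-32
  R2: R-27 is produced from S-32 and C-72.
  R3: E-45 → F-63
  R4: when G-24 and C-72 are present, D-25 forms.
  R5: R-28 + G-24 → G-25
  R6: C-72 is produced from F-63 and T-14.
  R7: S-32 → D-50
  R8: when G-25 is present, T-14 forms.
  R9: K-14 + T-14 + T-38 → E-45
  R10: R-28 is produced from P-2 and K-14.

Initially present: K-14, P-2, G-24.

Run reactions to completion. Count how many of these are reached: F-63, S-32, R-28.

2

P-2 and K-14 present → R-28 forms (R10).
R-28 and G-24 present → G-25 forms (R5).
G-25 present → T-14 forms (R8).
K-14 and T-14 present → S-32 forms (R1).
F-63 would need E-45 (R3), but E-45 never forms.
S-32: reached.
R-28: reached.
Reached: S-32 and R-28 — 2 of the 3.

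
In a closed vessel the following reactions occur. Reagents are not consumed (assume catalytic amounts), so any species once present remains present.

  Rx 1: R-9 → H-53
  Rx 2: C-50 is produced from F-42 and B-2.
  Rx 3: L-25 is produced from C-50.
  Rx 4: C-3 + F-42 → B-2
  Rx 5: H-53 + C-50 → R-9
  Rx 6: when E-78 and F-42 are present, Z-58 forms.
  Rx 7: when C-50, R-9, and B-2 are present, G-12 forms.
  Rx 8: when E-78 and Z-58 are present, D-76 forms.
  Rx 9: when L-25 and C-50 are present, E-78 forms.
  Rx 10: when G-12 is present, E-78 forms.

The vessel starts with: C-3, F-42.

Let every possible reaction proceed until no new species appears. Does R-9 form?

R-9 would need H-53 and C-50 (Rx 5), but H-53 never forms.

No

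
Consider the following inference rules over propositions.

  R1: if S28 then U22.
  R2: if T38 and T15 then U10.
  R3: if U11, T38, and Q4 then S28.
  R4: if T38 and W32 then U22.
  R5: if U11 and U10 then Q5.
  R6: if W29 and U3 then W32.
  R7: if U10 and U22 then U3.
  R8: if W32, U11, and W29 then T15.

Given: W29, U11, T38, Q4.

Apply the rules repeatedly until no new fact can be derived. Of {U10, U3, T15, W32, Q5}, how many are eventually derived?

U10 would need T38 and T15 (R2), but T15 is never established.
U3 would need U10 and U22 (R7), but U10 is never established.
T15 would need W32, U11, and W29 (R8), but W32 is never established.
W32 would need W29 and U3 (R6), but U3 is never established.
Q5 would need U11 and U10 (R5), but U10 is never established.
None of the 5 are reached.

0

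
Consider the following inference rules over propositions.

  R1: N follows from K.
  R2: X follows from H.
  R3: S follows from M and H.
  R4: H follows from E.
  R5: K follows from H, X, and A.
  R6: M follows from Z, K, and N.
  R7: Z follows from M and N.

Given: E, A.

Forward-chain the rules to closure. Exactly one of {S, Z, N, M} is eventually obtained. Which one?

N

E holds, so H follows (R4).
From H, R2 gives X.
H, X, and A hold, so K follows (R5).
From K, R1 gives N.
M would need Z, K, and N (R6), but Z is never established. Z would need M and N (R7), but M is never established. S would need M and H (R3), but M is never established.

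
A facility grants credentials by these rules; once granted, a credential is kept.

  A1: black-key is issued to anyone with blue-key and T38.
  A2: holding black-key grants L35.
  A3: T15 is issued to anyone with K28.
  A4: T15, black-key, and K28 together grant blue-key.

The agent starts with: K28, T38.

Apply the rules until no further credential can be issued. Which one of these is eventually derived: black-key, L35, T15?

Holding K28 grants T15 (A3).
black-key would need blue-key and T38 (A1), but blue-key is never granted. L35 would need black-key (A2), but black-key is never granted.

T15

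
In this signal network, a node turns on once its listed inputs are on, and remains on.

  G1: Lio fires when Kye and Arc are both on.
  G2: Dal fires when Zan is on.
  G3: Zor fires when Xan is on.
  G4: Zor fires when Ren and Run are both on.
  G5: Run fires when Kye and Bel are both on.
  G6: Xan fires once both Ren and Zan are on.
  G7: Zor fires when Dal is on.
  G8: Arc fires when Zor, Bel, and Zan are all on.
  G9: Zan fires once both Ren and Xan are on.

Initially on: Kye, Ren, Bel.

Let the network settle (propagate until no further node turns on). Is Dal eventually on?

Dal would need Zan (G2), but Zan never turns on.

No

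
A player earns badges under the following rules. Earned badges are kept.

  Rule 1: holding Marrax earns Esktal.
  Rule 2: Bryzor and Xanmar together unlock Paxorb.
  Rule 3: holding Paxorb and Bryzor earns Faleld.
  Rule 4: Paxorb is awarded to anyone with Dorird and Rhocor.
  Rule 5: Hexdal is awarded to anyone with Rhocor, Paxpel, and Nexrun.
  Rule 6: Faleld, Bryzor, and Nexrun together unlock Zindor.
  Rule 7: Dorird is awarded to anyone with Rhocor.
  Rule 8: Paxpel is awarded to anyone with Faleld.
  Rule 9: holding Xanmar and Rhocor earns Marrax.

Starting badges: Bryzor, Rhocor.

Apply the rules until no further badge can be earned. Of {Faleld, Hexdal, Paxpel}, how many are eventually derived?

With Rhocor, Dorird is earned (Rule 7).
With Dorird and Rhocor, Paxorb is earned (Rule 4).
With Paxorb and Bryzor, Faleld is earned (Rule 3).
With Faleld, Paxpel is earned (Rule 8).
Faleld: reached.
Hexdal would need Rhocor, Paxpel, and Nexrun (Rule 5), but Nexrun is never earned.
Paxpel: reached.
Reached: Faleld and Paxpel — 2 of the 3.

2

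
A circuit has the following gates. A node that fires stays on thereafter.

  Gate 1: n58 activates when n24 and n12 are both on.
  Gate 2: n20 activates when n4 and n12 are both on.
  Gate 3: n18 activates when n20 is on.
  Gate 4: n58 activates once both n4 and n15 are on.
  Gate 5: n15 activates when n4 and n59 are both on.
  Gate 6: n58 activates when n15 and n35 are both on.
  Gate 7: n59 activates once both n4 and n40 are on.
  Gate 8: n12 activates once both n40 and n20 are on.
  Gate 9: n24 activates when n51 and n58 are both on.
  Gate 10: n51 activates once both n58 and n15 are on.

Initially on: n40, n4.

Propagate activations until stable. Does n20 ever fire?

n20 would need n4 and n12 (Gate 2), but n12 never turns on.

No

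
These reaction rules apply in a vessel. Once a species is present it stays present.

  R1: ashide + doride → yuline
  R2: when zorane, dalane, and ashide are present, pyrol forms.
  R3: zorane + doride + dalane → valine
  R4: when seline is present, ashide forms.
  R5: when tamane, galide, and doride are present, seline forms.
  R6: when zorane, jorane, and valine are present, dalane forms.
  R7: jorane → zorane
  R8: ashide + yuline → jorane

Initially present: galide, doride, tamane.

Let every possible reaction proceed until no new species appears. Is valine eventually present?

No

valine would need zorane, doride, and dalane (R3), but dalane never forms.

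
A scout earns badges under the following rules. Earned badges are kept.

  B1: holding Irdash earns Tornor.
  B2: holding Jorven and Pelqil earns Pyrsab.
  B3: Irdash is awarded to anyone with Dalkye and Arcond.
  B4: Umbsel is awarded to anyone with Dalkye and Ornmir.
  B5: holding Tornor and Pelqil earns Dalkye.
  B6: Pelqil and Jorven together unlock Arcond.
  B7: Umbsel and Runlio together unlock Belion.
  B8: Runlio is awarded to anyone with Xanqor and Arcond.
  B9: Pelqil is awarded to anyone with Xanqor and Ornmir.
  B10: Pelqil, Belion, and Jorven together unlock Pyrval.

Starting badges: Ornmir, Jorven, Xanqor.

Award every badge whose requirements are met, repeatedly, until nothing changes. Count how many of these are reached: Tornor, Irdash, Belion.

0

Tornor would need Irdash (B1), but Irdash is never earned.
Irdash would need Dalkye and Arcond (B3), but Dalkye is never earned.
Belion would need Umbsel and Runlio (B7), but Umbsel is never earned.
None of the 3 are reached.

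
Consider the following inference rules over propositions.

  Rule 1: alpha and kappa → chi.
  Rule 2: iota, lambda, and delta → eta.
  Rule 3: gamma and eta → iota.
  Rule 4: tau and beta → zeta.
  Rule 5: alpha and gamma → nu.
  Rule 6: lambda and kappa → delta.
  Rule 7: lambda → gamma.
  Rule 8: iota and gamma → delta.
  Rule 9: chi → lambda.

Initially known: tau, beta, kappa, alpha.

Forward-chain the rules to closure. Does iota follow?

iota would need gamma and eta (Rule 3), but eta is never established.

No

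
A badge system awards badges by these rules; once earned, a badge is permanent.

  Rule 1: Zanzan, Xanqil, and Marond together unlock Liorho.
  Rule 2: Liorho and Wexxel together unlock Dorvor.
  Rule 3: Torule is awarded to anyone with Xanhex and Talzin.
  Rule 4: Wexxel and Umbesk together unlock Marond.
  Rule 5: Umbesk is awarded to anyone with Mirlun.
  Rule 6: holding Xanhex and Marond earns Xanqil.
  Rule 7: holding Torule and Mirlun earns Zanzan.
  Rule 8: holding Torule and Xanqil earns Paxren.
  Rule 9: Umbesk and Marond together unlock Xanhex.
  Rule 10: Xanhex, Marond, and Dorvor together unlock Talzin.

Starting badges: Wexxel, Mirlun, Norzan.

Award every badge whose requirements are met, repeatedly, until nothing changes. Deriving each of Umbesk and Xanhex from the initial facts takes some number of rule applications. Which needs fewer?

Umbesk: With Mirlun, Umbesk is earned (Rule 5). [1 rule application]
Xanhex: With Mirlun, Umbesk is earned (Rule 5). With Wexxel and Umbesk, Marond is earned (Rule 4). With Umbesk and Marond, Xanhex is earned (Rule 9). [3 rule applications]
Umbesk needs fewer.

Umbesk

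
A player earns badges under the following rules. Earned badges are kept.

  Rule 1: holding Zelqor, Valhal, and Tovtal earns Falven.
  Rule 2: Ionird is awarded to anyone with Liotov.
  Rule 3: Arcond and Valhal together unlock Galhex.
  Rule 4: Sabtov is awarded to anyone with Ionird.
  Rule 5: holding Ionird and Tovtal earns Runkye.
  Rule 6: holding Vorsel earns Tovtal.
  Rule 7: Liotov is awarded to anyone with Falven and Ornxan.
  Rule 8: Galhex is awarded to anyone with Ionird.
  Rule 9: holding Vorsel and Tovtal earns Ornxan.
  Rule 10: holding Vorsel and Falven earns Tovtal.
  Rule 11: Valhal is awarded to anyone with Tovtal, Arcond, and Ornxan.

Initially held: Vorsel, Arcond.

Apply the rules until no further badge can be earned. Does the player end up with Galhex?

With Vorsel, Tovtal is earned (Rule 6).
With Vorsel and Tovtal, Ornxan is earned (Rule 9).
With Tovtal, Arcond, and Ornxan, Valhal is earned (Rule 11).
With Arcond and Valhal, Galhex is earned (Rule 3).

Yes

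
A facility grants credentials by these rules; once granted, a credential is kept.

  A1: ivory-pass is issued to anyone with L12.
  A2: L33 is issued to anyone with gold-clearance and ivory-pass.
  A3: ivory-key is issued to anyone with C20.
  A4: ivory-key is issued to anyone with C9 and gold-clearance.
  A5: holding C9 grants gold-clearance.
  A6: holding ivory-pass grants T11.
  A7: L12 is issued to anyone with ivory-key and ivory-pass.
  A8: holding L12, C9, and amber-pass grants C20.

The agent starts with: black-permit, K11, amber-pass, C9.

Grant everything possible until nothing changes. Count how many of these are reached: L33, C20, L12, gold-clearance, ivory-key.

2

Holding C9 grants gold-clearance (A5).
Holding C9 and gold-clearance grants ivory-key (A4).
L33 would need gold-clearance and ivory-pass (A2), but ivory-pass is never granted.
C20 would need L12, C9, and amber-pass (A8), but L12 is never granted.
L12 would need ivory-key and ivory-pass (A7), but ivory-pass is never granted.
gold-clearance: reached.
ivory-key: reached.
Reached: gold-clearance and ivory-key — 2 of the 5.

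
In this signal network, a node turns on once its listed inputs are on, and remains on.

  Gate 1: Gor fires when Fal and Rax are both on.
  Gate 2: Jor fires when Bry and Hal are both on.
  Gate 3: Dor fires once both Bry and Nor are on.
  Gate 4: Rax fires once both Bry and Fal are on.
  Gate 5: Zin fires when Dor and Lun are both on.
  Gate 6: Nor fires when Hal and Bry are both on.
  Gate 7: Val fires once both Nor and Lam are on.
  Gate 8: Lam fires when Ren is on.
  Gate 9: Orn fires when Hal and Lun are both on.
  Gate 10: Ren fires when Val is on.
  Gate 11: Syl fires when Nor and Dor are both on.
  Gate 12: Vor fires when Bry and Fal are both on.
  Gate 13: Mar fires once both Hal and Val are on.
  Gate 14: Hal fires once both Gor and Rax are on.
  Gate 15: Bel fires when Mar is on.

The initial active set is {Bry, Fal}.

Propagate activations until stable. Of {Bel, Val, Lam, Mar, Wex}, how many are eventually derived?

0

Bel would need Mar (Gate 15), but Mar never turns on.
Val would need Nor and Lam (Gate 7), but Lam never turns on.
Lam would need Ren (Gate 8), but Ren never turns on.
Mar would need Hal and Val (Gate 13), but Val never turns on.
No rule produces Wex, and it is not given.
None of the 5 are reached.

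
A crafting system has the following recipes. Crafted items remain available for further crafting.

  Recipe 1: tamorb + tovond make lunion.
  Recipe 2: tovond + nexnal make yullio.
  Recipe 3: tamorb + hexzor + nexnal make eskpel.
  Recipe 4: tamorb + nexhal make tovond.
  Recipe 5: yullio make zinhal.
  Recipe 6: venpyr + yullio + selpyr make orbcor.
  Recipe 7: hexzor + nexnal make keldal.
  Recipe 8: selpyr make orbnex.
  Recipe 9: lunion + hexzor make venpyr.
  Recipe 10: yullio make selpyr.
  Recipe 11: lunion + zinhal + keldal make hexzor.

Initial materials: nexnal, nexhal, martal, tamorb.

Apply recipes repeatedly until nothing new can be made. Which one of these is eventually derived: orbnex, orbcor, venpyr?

tamorb + nexhal → tovond (Recipe 4).
Using Recipe 2, tovond and nexnal make yullio.
yullio → selpyr (Recipe 10).
selpyr → orbnex (Recipe 8).
orbcor would need venpyr, yullio, and selpyr (Recipe 6), but venpyr is never obtained. venpyr would need lunion and hexzor (Recipe 9), but hexzor is never obtained.

orbnex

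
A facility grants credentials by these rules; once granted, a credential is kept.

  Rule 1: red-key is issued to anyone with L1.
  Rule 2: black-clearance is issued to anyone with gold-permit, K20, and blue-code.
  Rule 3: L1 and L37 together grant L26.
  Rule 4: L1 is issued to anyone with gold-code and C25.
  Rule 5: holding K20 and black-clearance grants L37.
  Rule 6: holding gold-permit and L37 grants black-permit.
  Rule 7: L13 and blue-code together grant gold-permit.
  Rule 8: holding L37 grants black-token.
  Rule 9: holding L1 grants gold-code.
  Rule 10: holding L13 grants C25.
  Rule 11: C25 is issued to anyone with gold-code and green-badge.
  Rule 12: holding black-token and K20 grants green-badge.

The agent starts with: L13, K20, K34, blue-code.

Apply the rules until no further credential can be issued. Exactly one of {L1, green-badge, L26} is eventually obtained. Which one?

green-badge

Holding L13 and blue-code grants gold-permit (Rule 7).
Holding gold-permit, K20, and blue-code grants black-clearance (Rule 2).
Holding K20 and black-clearance grants L37 (Rule 5).
Holding L37 grants black-token (Rule 8).
Holding black-token and K20 grants green-badge (Rule 12).
L1 would need gold-code and C25 (Rule 4), but gold-code is never granted. L26 would need L1 and L37 (Rule 3), but L1 is never granted.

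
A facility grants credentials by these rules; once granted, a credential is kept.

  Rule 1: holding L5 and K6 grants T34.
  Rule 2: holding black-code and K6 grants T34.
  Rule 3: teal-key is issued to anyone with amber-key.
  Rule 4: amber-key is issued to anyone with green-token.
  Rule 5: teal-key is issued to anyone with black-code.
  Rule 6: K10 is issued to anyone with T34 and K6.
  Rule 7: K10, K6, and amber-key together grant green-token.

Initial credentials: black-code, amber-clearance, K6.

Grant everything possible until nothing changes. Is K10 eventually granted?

Holding black-code and K6 grants T34 (Rule 2).
Holding T34 and K6 grants K10 (Rule 6).

Yes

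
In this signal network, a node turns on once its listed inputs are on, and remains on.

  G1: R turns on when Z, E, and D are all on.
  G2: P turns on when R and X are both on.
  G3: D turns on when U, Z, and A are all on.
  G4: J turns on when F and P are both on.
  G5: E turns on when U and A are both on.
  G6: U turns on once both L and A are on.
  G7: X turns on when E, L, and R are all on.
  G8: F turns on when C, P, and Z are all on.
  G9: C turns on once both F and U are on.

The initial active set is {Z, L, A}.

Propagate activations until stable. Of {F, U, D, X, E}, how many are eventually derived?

L and A are on, so U turns on (G6).
G3: U, Z, and A on → D on.
G5: U and A on → E on.
Z, E, and D are on, so R turns on (G1).
E, L, and R are on, so X turns on (G7).
F would need C, P, and Z (G8), but C never turns on.
U: reached.
D: reached.
X: reached.
E: reached.
Reached: U, D, X, and E — 4 of the 5.

4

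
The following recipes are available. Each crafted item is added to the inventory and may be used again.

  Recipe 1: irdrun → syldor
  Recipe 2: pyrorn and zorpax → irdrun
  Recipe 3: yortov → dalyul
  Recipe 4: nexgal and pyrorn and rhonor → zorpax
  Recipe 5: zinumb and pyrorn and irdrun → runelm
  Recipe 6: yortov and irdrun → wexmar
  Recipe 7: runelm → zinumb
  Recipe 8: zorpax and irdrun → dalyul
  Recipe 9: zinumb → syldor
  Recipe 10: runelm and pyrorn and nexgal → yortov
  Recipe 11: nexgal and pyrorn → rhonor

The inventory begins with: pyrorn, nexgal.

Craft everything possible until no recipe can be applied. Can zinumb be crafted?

No

zinumb would need runelm (Recipe 7), but runelm is never obtained.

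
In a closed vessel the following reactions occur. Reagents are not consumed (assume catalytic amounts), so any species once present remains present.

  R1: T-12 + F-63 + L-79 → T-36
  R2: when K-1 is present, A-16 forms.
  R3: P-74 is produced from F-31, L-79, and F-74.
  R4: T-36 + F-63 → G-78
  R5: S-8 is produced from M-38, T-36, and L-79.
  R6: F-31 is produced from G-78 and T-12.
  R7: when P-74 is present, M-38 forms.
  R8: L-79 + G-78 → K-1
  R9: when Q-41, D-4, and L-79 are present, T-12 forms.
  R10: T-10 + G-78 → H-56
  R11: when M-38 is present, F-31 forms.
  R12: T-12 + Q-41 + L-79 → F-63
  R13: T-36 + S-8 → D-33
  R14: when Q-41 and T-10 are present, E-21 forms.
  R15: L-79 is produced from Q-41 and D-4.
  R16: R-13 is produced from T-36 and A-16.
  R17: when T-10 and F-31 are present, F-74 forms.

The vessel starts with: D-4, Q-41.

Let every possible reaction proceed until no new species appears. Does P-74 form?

No

P-74 would need F-31, L-79, and F-74 (R3), but F-74 never forms.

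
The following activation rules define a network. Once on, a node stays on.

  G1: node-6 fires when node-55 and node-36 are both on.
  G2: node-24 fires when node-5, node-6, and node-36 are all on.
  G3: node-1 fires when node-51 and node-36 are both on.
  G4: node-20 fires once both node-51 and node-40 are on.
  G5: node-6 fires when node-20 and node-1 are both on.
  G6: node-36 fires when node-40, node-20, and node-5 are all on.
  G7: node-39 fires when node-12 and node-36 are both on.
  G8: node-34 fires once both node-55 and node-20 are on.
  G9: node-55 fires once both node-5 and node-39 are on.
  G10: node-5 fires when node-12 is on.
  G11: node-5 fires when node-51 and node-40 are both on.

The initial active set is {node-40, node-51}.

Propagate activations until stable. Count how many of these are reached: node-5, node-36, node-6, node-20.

4

node-51 and node-40 are on, so node-20 fires (G4).
G11: node-51 and node-40 on → node-5 on.
node-40, node-20, and node-5 are on, so node-36 fires (G6).
G3: node-51 and node-36 on → node-1 on.
G5: node-20 and node-1 on → node-6 on.
node-5: reached.
node-36: reached.
node-6: reached.
node-20: reached.
All 4 are reached.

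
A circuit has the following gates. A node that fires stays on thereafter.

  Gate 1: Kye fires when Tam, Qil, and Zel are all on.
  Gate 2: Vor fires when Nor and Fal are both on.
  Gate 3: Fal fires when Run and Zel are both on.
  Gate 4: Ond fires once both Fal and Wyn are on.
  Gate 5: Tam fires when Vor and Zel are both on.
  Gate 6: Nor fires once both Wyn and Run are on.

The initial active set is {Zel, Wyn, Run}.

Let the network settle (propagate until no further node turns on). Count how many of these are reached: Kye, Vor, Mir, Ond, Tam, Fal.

4

Gate 6: Wyn and Run on → Nor on.
Gate 3: Run and Zel on → Fal on.
Nor and Fal are on, so Vor fires (Gate 2).
Gate 4: Fal and Wyn on → Ond on.
Vor and Zel are on, so Tam fires (Gate 5).
Kye would need Tam, Qil, and Zel (Gate 1), but Qil never turns on.
Vor: reached.
No rule produces Mir, and it is not given.
Ond: reached.
Tam: reached.
Fal: reached.
Reached: Vor, Ond, Tam, and Fal — 4 of the 6.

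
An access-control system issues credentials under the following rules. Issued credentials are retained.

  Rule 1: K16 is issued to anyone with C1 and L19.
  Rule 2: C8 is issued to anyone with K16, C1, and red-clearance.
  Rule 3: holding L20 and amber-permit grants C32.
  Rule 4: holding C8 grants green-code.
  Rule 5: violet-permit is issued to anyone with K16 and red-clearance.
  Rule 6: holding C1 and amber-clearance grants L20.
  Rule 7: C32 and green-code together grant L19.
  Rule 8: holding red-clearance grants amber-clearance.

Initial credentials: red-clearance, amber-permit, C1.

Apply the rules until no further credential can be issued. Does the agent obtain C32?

Holding red-clearance grants amber-clearance (Rule 8).
Holding C1 and amber-clearance grants L20 (Rule 6).
Holding L20 and amber-permit grants C32 (Rule 3).

Yes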